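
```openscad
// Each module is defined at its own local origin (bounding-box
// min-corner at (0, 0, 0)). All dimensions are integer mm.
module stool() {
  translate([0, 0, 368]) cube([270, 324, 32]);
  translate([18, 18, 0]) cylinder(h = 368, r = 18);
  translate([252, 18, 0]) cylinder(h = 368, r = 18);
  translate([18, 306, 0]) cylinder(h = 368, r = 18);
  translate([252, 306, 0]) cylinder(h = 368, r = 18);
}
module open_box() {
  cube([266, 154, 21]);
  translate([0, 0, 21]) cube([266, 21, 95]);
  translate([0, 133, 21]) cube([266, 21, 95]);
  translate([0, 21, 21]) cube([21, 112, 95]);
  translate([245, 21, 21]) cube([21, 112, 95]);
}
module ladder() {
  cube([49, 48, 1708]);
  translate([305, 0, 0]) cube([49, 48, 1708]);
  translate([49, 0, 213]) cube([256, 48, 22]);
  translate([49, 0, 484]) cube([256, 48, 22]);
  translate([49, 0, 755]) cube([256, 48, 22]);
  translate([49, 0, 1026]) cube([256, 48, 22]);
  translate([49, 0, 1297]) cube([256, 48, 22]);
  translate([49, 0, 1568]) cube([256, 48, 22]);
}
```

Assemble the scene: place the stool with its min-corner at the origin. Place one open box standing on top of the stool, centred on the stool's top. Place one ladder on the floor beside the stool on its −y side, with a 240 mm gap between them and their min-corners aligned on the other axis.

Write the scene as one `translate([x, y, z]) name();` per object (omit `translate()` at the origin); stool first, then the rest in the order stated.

stool();
translate([2, 85, 400]) open_box();
translate([0, -288, 0]) ladder();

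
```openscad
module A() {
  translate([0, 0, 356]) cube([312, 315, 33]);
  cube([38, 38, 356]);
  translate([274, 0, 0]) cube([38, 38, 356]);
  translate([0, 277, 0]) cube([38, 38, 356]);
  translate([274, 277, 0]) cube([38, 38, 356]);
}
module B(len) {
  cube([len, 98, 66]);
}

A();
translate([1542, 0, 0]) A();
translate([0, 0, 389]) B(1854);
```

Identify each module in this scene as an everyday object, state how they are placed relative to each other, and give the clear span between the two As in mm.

A is a stool. B is a beam. A beam spans the tops of two stools. The clear span between the two stools is 1230 mm.

Second stool starts at x = 1542; first ends at x = 312; clear span = 1542 − 312 = 1230 mm.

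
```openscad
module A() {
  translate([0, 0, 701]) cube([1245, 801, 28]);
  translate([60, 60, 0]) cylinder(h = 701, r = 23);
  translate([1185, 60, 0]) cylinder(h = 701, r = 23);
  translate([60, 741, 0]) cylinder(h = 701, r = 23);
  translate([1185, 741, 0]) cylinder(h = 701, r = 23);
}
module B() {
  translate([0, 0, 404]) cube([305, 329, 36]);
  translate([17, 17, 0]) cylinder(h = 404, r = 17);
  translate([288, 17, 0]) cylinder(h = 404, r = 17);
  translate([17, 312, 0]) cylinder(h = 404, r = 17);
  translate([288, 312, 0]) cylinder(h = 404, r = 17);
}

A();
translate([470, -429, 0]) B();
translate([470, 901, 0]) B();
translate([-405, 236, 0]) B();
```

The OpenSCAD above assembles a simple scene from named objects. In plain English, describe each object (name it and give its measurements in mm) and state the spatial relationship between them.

A is a table with a 1245×801 mm rectangular top, 28 mm thick, top surface at z = 729 mm, supported by four round legs of 46 mm diameter, each leg's bounding box inset 37 mm from the nearest pair of top edges, running from the floor.

B is a simple wooden stool: a rectangular seat 305 mm (x) by 329 mm (y), 36 mm thick, top face at z = 440 mm, on four round legs, each 34 mm in diameter. The legs rest on z = 0, each leg's axis is inset half a diameter from the nearest pair of seat edges (so the leg's bounding box is flush with the corner).

Three stools sit around the table at the −y, +y, −x sides.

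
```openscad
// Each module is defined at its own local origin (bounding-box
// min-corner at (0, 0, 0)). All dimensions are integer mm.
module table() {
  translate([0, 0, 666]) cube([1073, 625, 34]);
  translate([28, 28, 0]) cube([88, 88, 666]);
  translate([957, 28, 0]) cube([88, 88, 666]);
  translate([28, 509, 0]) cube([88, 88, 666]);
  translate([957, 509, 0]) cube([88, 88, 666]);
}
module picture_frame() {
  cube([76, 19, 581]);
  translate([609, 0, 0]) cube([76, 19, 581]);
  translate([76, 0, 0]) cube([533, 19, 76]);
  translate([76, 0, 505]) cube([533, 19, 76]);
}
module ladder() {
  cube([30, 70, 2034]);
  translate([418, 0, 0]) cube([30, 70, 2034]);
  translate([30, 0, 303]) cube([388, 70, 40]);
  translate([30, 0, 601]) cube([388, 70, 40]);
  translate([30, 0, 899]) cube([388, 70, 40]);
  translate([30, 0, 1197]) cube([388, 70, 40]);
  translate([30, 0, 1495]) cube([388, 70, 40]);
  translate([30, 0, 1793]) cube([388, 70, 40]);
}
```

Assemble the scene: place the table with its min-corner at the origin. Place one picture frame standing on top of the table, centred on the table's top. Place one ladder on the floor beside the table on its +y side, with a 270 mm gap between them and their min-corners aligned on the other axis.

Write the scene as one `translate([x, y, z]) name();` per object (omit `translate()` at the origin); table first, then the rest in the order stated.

table();
translate([194, 303, 700]) picture_frame();
translate([0, 895, 0]) ladder();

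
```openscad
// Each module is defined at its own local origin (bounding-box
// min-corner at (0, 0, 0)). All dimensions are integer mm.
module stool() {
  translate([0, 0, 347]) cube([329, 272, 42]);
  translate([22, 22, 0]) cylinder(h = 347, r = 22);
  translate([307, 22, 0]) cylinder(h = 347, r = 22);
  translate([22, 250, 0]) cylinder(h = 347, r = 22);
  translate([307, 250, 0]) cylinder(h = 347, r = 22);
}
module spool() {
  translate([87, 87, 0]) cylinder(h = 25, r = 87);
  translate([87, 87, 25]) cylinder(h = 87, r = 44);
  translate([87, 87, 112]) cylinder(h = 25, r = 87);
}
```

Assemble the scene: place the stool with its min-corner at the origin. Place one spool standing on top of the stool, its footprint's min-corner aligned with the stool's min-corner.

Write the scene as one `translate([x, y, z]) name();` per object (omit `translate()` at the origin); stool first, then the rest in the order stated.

stool();
translate([0, 0, 389]) spool();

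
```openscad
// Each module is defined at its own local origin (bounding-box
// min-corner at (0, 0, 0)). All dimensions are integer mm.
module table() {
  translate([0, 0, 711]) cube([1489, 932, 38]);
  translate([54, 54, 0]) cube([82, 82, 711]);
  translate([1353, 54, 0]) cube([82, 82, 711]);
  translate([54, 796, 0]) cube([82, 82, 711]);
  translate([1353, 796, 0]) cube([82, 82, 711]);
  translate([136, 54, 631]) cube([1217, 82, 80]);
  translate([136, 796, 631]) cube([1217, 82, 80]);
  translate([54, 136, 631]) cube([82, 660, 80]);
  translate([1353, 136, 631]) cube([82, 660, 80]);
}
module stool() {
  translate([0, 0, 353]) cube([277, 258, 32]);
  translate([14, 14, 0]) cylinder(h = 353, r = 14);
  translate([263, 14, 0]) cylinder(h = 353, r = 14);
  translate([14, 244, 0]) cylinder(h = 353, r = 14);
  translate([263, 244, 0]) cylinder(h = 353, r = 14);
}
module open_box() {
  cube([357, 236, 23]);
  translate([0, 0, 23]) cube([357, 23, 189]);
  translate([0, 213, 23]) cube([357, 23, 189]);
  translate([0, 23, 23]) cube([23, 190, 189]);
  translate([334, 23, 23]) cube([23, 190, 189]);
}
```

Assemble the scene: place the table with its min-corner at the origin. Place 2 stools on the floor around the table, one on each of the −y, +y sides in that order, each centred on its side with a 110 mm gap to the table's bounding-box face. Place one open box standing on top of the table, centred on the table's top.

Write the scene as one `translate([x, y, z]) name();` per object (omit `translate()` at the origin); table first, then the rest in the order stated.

table();
translate([606, -368, 0]) stool();
translate([606, 1042, 0]) stool();
translate([566, 348, 749]) open_box();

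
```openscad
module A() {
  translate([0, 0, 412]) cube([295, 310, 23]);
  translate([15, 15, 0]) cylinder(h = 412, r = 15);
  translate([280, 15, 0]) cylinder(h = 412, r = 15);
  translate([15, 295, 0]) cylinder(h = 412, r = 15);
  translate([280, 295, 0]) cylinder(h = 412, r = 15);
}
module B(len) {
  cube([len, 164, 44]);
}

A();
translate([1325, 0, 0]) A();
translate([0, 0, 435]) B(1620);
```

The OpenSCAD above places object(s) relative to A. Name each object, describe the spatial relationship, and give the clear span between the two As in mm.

A is a stool. B is a beam. A beam spans the tops of two stools. The clear span between the two stools is 1030 mm.

Second stool starts at x = 1325; first ends at x = 295; clear span = 1325 − 295 = 1030 mm.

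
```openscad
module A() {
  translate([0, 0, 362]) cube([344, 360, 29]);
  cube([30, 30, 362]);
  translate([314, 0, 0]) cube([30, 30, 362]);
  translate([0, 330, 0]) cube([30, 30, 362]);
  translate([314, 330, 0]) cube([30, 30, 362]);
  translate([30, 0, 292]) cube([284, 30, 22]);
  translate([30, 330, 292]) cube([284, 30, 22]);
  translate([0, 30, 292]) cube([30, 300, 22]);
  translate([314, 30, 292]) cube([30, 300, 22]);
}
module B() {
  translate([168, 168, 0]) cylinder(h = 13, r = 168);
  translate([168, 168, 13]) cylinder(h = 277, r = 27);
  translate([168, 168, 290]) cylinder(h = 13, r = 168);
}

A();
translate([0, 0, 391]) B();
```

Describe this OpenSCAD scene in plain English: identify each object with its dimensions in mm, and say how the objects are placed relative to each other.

A is a simple wooden stool: a rectangular seat 344 mm (x) by 360 mm (y), 29 mm thick, top face at z = 391 mm, on four square legs, each 30×30 mm in cross-section. The legs rest on z = 0, each flush with a corner of the seat. Four stretchers, 30 mm wide and 22 mm tall, connect adjacent legs with their undersides at z = 292 mm, each running between the inner faces of the legs it joins and aligned with the legs' outer faces on the other axis.

B is a spool: two coaxial disc flanges of radius 168 mm and thickness 13 mm, joined by a core cylinder of radius 27 mm and height 277 mm. The lower flange rests on z = 0 and the three cylinders share a vertical axis.

The spool is on top of the stool.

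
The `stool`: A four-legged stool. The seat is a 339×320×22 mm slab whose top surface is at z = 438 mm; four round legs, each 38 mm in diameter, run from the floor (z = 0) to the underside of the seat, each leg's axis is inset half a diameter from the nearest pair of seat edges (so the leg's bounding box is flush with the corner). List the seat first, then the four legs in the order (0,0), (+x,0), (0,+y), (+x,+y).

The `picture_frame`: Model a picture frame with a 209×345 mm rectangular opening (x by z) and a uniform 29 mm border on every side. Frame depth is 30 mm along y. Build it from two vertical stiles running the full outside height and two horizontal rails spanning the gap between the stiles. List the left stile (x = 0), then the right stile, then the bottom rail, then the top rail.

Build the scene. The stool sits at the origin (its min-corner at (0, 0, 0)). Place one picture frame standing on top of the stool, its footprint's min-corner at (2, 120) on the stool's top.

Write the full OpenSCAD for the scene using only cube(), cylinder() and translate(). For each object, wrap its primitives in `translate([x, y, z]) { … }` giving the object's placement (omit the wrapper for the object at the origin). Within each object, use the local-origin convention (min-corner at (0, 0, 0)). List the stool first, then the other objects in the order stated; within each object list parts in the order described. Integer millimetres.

translate([0, 0, 416]) cube([339, 320, 22]);
translate([19, 19, 0]) cylinder(h = 416, r = 19);
translate([320, 19, 0]) cylinder(h = 416, r = 19);
translate([19, 301, 0]) cylinder(h = 416, r = 19);
translate([320, 301, 0]) cylinder(h = 416, r = 19);
translate([2, 120, 438]) {
  cube([29, 30, 403]);
  translate([238, 0, 0]) cube([29, 30, 403]);
  translate([29, 0, 0]) cube([209, 30, 29]);
  translate([29, 0, 374]) cube([209, 30, 29]);
}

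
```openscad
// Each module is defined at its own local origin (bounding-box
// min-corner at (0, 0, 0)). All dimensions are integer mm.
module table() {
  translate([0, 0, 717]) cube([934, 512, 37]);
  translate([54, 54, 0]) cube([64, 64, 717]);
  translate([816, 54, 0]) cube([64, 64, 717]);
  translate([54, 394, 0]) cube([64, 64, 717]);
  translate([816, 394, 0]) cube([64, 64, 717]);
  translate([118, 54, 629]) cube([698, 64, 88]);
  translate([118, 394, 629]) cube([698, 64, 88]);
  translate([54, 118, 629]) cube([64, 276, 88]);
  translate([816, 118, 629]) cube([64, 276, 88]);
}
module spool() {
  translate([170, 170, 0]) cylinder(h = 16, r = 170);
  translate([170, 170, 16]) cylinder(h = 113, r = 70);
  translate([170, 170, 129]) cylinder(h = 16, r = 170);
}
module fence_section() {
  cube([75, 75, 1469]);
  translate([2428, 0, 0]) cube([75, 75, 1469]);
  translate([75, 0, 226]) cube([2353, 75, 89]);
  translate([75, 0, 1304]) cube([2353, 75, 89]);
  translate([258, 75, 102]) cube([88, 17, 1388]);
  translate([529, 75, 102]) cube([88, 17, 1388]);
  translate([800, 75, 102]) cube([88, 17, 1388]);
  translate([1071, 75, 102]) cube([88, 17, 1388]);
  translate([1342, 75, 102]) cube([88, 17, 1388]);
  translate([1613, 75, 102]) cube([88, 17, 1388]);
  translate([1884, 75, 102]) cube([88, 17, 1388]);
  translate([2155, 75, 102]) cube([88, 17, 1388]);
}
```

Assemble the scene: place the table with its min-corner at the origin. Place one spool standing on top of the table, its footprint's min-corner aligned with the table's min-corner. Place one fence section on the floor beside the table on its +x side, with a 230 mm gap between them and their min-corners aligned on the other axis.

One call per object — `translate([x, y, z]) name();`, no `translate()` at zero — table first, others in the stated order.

table();
translate([0, 0, 754]) spool();
translate([1164, 0, 0]) fence_section();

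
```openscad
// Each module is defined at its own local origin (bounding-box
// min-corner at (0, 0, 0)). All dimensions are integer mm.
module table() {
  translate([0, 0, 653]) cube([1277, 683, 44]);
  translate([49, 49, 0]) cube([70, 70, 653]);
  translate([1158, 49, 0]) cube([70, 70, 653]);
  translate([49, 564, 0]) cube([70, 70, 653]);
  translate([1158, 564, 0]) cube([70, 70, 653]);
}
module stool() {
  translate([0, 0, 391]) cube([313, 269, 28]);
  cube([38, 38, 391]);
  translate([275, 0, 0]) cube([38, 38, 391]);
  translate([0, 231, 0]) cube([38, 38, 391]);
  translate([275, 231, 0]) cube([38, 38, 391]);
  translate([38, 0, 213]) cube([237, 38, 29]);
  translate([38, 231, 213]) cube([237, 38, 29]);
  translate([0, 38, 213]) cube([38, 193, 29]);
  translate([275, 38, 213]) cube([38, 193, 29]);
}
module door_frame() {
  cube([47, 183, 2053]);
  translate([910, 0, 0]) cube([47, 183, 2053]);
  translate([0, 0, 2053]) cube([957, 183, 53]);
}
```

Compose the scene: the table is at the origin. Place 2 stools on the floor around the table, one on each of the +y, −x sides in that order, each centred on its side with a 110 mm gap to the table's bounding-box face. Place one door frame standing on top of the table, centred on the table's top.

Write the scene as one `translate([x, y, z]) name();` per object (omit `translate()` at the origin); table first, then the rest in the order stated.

table();
translate([482, 793, 0]) stool();
translate([-423, 207, 0]) stool();
translate([160, 250, 697]) door_frame();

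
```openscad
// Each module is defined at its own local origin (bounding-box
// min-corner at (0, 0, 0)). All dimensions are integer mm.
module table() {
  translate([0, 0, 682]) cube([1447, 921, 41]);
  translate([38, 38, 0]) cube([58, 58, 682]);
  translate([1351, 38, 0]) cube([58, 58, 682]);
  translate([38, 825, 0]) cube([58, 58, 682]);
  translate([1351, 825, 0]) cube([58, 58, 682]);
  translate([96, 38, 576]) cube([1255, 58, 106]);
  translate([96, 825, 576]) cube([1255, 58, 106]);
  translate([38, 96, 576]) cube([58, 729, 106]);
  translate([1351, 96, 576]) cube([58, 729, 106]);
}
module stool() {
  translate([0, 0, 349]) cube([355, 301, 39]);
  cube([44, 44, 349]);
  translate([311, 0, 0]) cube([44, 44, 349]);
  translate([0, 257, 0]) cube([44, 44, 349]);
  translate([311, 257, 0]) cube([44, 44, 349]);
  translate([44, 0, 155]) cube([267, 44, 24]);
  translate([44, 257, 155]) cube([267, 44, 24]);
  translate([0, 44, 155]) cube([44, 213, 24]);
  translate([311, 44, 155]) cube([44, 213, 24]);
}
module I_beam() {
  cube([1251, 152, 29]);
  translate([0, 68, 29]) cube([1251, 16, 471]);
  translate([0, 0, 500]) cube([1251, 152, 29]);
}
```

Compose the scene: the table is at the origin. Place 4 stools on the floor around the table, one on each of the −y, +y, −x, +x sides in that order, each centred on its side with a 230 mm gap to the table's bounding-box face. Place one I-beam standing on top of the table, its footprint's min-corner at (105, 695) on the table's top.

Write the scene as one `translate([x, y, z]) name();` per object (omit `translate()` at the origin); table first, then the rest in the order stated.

table();
translate([546, -531, 0]) stool();
translate([546, 1151, 0]) stool();
translate([-585, 310, 0]) stool();
translate([1677, 310, 0]) stool();
translate([105, 695, 723]) I_beam();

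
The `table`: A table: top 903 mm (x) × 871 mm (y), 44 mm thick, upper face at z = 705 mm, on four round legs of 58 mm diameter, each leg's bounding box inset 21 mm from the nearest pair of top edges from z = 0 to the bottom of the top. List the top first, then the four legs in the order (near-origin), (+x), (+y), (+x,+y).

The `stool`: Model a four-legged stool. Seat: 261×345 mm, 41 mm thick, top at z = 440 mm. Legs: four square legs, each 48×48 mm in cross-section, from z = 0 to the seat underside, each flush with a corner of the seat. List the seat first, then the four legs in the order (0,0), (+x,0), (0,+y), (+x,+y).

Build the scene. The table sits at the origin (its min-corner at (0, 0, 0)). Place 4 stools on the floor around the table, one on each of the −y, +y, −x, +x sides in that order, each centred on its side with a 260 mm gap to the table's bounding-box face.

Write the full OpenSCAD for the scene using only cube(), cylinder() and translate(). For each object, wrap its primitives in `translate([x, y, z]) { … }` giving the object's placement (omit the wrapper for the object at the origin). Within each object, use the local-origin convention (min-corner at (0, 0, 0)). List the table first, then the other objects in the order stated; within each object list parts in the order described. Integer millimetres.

translate([0, 0, 661]) cube([903, 871, 44]);
translate([50, 50, 0]) cylinder(h = 661, r = 29);
translate([853, 50, 0]) cylinder(h = 661, r = 29);
translate([50, 821, 0]) cylinder(h = 661, r = 29);
translate([853, 821, 0]) cylinder(h = 661, r = 29);
translate([321, -605, 0]) {
  translate([0, 0, 399]) cube([261, 345, 41]);
  cube([48, 48, 399]);
  translate([213, 0, 0]) cube([48, 48, 399]);
  translate([0, 297, 0]) cube([48, 48, 399]);
  translate([213, 297, 0]) cube([48, 48, 399]);
}
translate([321, 1131, 0]) {
  translate([0, 0, 399]) cube([261, 345, 41]);
  cube([48, 48, 399]);
  translate([213, 0, 0]) cube([48, 48, 399]);
  translate([0, 297, 0]) cube([48, 48, 399]);
  translate([213, 297, 0]) cube([48, 48, 399]);
}
translate([-521, 263, 0]) {
  translate([0, 0, 399]) cube([261, 345, 41]);
  cube([48, 48, 399]);
  translate([213, 0, 0]) cube([48, 48, 399]);
  translate([0, 297, 0]) cube([48, 48, 399]);
  translate([213, 297, 0]) cube([48, 48, 399]);
}
translate([1163, 263, 0]) {
  translate([0, 0, 399]) cube([261, 345, 41]);
  cube([48, 48, 399]);
  translate([213, 0, 0]) cube([48, 48, 399]);
  translate([0, 297, 0]) cube([48, 48, 399]);
  translate([213, 297, 0]) cube([48, 48, 399]);
}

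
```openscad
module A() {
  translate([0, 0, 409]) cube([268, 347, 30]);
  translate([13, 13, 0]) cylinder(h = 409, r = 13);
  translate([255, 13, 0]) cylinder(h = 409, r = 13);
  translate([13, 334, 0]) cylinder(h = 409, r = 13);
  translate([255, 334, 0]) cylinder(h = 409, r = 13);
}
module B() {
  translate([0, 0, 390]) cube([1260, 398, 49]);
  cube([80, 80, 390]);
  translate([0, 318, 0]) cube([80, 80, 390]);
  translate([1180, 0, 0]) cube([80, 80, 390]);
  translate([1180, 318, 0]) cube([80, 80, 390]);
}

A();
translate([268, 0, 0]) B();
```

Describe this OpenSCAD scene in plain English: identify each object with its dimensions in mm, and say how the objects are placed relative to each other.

A is a simple wooden stool: a rectangular seat 268 mm (x) by 347 mm (y), 30 mm thick, top face at z = 439 mm, on four round legs, each 26 mm in diameter. The legs rest on z = 0, each leg's axis is inset half a diameter from the nearest pair of seat edges (so the leg's bounding box is flush with the corner).

B is a bench: a 1260×398 mm seat slab, 49 mm thick, top at z = 439 mm, on four 80×80 mm square legs flush with the seat corners and standing on z = 0.

The bench is against the stool's +x side, with their −y faces flush.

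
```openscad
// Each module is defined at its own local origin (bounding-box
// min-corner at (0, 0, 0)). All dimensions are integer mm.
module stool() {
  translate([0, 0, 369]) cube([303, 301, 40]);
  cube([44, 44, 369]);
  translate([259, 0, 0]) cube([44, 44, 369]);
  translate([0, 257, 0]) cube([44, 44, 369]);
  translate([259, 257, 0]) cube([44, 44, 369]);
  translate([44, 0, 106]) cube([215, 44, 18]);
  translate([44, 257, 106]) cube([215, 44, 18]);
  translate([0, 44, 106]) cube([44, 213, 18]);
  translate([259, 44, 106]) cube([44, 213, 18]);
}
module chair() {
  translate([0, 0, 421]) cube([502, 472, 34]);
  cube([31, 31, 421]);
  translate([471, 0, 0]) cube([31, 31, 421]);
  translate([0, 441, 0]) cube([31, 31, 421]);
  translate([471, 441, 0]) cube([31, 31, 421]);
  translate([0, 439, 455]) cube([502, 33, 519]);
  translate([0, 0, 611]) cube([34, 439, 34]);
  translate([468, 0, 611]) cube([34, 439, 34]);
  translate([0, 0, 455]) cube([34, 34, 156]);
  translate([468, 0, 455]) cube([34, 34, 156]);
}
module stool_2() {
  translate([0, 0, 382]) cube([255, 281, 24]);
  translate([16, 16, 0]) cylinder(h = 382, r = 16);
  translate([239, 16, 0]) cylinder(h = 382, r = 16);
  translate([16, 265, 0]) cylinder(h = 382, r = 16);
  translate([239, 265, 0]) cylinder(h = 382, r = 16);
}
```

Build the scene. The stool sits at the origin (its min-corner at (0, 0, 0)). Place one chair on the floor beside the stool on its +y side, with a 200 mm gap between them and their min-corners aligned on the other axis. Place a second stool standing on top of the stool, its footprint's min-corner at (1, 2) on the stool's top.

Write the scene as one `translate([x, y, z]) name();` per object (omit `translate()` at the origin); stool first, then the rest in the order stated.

stool();
translate([0, 501, 0]) chair();
translate([1, 2, 409]) stool_2();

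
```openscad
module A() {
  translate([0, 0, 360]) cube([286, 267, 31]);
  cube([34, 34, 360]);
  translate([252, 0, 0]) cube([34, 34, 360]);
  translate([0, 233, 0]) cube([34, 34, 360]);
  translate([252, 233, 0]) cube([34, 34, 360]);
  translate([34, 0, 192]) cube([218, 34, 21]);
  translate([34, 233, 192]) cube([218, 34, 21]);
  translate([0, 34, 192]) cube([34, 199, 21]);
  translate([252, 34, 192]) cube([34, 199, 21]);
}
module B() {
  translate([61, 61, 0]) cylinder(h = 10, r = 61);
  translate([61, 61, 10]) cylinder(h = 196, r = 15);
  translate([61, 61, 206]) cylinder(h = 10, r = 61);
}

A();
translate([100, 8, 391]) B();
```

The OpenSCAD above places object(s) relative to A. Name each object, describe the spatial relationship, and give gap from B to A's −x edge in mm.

A is a stool. B is a spool. The spool is on top of the stool. The gap from the spool to the stool's −x edge is 100 mm.

The spool's min-x is at 100; the stool's min-x is 0; gap = 100 mm.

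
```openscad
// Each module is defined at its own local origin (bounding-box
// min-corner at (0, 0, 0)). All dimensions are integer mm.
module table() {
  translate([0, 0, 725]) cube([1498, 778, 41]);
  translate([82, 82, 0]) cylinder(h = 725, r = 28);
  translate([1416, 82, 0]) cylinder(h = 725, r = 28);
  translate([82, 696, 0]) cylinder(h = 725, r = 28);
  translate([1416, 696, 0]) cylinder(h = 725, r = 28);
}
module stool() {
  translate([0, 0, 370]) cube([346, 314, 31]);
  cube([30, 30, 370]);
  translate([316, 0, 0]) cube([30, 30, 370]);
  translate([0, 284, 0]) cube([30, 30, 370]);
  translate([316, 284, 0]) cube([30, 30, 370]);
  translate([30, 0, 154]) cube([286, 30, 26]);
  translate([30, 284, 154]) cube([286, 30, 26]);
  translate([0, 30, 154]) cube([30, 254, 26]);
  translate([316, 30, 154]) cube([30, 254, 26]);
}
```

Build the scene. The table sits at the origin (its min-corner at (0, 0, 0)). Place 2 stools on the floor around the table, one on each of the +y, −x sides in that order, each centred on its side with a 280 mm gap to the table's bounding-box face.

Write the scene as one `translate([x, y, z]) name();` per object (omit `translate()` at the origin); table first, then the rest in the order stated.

table();
translate([576, 1058, 0]) stool();
translate([-626, 232, 0]) stool();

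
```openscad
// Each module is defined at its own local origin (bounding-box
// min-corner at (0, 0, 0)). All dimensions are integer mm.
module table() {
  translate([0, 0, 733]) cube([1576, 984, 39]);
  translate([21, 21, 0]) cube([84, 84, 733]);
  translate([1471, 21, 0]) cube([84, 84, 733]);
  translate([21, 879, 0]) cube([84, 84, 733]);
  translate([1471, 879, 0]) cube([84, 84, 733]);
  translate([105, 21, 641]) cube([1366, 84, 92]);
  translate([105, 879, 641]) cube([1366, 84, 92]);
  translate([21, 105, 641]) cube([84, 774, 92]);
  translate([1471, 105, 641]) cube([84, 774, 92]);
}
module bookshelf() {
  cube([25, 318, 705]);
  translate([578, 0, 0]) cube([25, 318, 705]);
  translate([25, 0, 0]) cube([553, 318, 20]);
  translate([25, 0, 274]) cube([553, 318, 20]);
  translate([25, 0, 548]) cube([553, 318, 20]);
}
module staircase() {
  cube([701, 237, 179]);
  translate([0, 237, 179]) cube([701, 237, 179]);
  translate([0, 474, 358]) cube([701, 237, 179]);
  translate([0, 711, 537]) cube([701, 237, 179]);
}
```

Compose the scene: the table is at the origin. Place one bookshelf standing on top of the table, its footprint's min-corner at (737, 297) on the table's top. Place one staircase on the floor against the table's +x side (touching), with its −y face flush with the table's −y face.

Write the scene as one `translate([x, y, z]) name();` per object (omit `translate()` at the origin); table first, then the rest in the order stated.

table();
translate([737, 297, 772]) bookshelf();
translate([1576, 0, 0]) staircase();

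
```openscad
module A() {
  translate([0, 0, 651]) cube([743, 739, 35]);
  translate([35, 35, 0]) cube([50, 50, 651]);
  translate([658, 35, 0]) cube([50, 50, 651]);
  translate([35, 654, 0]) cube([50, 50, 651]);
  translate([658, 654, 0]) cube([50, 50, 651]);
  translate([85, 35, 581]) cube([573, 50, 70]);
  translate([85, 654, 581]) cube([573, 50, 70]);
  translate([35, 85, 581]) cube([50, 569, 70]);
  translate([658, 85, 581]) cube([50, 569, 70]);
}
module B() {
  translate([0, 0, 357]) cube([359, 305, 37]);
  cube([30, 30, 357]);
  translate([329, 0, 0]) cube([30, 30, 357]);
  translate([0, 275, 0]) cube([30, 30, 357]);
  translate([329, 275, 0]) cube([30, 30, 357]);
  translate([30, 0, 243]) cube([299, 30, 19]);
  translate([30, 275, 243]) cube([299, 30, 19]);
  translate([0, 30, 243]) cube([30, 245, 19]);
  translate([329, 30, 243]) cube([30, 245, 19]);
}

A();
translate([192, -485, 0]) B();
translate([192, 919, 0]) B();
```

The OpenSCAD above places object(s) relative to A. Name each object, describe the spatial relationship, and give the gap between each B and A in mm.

A is a table. B is a stool. Two stools sit around the table at the −y, +y sides. The gap between each stool and the table is 180 mm.

Each stool's nearest face is 180 mm from the table's bounding box.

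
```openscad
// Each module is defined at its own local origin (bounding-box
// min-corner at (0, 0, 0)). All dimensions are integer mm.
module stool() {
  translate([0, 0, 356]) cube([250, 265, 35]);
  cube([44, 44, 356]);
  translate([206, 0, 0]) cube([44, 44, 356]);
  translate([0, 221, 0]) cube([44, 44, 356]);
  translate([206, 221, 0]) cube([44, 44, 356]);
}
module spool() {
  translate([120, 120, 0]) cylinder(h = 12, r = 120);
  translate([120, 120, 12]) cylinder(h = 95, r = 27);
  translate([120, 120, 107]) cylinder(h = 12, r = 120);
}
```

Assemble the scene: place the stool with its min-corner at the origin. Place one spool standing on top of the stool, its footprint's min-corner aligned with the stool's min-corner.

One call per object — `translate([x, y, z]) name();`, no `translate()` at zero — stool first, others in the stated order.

stool();
translate([0, 0, 391]) spool();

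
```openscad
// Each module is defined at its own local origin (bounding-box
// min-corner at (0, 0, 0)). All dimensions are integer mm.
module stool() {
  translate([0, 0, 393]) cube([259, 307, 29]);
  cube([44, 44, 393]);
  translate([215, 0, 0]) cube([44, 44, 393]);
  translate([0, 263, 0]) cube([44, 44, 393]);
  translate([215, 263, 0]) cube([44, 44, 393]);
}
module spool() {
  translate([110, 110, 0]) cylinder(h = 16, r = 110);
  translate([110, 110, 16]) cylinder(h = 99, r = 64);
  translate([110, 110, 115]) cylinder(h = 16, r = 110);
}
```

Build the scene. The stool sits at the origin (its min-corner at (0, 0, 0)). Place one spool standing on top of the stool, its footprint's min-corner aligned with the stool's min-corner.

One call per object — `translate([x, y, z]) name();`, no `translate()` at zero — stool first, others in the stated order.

stool();
translate([0, 0, 422]) spool();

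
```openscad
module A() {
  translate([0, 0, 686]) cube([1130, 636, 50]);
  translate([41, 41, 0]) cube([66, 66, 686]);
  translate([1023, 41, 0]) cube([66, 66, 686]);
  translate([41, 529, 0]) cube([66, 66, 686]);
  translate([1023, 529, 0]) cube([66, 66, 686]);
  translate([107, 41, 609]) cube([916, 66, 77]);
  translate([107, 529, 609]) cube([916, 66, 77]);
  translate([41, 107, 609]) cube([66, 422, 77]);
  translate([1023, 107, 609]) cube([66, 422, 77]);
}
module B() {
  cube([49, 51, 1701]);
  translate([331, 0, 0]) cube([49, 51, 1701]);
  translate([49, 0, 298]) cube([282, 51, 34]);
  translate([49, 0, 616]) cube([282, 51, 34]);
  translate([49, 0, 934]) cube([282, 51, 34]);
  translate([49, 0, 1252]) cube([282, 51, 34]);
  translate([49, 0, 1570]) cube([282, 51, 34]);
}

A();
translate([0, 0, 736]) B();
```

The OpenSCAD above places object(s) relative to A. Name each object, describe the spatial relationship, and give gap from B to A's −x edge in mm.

A is a table. B is a ladder. The ladder is on top of the table. The gap from the ladder to the table's −x edge is 0 mm.

The ladder's min-x is at 0; the table's min-x is 0; gap = 0 mm.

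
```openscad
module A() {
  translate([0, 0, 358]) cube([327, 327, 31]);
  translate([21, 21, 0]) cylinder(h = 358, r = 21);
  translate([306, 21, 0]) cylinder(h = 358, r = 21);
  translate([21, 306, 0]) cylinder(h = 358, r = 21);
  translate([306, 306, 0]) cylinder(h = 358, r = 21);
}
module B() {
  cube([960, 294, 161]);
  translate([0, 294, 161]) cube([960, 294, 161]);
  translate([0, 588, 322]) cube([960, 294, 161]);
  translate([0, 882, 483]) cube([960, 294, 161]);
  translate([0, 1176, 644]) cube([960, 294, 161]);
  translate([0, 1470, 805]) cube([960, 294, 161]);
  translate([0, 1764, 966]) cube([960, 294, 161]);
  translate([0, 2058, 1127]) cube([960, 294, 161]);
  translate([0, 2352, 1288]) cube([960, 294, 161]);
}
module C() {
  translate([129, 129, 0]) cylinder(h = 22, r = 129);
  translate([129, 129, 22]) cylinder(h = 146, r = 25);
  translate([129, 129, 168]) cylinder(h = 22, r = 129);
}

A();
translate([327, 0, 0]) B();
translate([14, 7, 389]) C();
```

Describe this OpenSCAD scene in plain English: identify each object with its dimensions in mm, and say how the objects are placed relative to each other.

A is a simple wooden stool: a rectangular seat 327 mm (x) by 327 mm (y), 31 mm thick, top face at z = 389 mm, on four round legs, each 42 mm in diameter. The legs rest on z = 0, each leg's axis is inset half a diameter from the nearest pair of seat edges (so the leg's bounding box is flush with the corner).

B is a run of 9 identical solid stair steps. Each tread is 960×294 mm and each step block is 161 mm high. Step 1 rests on the floor; step k is offset from step 1 by (k−1)×294 mm in y and (k−1)×161 mm in z.

C is a spool: two coaxial disc flanges of radius 129 mm and thickness 22 mm, joined by a core cylinder of radius 25 mm and height 146 mm. The lower flange rests on z = 0 and the three cylinders share a vertical axis.

The staircase is against the stool's +x side, with their −y faces flush. The spool is on top of the stool.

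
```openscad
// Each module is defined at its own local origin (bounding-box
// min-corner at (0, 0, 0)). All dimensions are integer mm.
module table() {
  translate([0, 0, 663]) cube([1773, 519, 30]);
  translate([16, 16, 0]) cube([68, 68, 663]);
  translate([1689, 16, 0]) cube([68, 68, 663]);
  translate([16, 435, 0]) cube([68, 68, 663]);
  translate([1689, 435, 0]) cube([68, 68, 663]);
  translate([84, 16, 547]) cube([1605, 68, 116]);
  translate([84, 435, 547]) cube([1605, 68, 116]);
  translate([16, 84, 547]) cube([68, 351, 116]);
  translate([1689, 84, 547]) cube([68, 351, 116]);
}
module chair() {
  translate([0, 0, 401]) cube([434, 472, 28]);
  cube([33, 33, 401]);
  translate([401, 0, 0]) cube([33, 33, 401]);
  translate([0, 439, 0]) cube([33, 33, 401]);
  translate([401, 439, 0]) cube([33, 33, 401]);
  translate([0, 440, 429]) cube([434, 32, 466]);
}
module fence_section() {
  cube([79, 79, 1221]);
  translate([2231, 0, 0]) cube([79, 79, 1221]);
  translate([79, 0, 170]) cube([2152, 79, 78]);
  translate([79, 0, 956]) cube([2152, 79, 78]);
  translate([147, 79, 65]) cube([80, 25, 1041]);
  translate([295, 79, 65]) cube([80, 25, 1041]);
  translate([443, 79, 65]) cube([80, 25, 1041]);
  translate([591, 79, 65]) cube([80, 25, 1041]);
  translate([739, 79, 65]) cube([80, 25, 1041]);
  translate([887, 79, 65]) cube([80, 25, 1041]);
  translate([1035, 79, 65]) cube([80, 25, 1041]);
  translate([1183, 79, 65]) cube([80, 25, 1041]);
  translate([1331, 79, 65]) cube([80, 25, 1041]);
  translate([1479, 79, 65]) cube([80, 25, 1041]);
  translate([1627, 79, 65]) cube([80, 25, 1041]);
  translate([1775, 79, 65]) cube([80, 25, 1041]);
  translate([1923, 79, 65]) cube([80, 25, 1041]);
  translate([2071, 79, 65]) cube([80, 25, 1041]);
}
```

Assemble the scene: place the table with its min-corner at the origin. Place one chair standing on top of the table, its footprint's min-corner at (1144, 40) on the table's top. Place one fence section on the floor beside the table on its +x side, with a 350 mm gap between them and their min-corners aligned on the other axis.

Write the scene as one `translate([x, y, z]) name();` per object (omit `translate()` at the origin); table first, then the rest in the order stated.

table();
translate([1144, 40, 693]) chair();
translate([2123, 0, 0]) fence_section();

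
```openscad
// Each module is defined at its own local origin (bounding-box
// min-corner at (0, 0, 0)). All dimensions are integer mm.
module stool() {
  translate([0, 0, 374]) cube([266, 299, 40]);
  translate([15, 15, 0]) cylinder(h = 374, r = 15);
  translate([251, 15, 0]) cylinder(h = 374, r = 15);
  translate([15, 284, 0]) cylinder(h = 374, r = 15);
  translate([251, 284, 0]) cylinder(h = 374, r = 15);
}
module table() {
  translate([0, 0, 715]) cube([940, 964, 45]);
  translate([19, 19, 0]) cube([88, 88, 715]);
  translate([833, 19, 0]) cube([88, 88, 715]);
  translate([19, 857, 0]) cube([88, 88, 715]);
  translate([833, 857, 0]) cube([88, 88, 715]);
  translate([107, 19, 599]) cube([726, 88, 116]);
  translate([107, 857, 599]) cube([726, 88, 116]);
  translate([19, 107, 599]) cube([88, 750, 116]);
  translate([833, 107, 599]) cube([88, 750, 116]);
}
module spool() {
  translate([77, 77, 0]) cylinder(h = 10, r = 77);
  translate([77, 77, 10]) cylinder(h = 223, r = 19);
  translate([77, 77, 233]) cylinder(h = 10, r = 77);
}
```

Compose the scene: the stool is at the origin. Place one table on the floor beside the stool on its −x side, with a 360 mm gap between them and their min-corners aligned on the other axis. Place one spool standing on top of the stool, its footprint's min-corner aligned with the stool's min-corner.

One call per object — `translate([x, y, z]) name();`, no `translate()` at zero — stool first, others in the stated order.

stool();
translate([-1300, 0, 0]) table();
translate([0, 0, 414]) spool();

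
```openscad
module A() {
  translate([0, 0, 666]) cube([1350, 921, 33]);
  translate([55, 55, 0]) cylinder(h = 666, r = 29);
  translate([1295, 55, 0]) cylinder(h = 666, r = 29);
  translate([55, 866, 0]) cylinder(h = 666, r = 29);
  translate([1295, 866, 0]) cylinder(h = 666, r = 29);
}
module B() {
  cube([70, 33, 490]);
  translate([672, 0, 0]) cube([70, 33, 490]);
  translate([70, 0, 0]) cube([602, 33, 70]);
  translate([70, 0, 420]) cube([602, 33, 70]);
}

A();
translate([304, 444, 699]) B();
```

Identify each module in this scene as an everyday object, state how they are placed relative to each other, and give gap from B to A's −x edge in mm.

The picture frame's min-x is at 304; the table's min-x is 0; gap = 304 mm.

A is a table. B is a picture frame. The picture frame is on top of the table, centred. The gap from the picture frame to the table's −x edge is 304 mm.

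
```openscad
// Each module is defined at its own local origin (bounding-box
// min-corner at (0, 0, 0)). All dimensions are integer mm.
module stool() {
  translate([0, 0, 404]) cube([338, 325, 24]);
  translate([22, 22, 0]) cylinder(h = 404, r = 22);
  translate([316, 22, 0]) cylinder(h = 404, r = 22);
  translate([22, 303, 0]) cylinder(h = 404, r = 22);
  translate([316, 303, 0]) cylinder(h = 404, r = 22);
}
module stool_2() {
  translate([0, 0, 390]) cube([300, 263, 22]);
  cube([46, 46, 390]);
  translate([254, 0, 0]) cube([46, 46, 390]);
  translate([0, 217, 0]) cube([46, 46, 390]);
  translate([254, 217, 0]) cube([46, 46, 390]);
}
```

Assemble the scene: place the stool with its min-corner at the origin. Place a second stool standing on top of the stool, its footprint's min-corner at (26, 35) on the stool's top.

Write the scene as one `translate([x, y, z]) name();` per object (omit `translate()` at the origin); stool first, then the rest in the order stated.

stool();
translate([26, 35, 428]) stool_2();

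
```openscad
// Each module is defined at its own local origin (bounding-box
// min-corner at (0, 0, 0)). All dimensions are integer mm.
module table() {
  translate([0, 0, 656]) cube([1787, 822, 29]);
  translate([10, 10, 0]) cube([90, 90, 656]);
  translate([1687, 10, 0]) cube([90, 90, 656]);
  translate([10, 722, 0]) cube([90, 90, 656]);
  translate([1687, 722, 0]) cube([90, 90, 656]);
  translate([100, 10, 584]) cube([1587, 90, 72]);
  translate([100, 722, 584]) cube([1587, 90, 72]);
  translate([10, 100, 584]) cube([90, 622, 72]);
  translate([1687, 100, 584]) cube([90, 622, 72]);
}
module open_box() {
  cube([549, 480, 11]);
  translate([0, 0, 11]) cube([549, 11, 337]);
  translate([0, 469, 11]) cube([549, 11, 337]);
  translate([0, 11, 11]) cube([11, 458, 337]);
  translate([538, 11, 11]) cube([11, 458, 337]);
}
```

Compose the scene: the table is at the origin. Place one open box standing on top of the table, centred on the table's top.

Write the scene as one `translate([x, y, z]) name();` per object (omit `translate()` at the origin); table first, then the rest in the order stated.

table();
translate([619, 171, 685]) open_box();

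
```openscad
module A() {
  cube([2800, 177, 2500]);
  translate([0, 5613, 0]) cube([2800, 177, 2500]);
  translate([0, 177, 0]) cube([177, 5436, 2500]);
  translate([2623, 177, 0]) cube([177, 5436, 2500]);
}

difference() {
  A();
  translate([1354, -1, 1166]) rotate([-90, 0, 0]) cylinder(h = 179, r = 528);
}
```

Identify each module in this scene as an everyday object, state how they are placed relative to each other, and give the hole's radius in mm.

A is a house frame. The house frame has a circular hole through its front wall. The hole's radius is 528 mm.

The subtracted cylinder has r = 528 mm.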